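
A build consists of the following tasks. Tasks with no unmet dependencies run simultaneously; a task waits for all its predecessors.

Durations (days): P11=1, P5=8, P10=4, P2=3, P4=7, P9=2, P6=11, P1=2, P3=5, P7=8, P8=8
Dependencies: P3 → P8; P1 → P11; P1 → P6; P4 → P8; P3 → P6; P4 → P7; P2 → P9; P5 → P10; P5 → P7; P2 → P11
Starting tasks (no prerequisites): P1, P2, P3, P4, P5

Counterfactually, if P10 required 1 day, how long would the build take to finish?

16

Baseline: P3→P6 = 5+11 = 16 → 16 days.
P10 is off the critical path — its longest chain is 12 days, giving 4 of slack.
No other chain overtakes it, so the finish is 16 days.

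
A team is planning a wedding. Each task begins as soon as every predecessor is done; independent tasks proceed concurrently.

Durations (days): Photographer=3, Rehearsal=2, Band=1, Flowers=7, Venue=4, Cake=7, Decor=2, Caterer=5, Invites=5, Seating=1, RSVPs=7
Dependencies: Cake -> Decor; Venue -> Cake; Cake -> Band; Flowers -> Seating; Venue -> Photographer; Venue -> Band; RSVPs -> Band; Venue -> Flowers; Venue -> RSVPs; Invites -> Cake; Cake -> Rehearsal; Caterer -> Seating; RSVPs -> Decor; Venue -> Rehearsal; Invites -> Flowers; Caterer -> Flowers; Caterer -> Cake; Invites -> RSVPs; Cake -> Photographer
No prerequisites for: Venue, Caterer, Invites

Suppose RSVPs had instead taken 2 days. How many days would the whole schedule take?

15

Critical path before the change: Caterer→Cake→Photographer = 5+7+3 = 15 giving 15 days.
The longest path through RSVPs is only 14 days, so RSVPs has float 1.
The critical path is still Caterer→Cake→Photographer; finish is now 15 days.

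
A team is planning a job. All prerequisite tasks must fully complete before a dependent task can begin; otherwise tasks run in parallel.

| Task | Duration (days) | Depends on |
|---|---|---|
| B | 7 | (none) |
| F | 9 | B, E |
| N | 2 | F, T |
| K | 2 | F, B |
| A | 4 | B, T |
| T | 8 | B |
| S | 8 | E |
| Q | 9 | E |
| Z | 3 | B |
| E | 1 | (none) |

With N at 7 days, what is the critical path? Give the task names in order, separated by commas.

B, F, N

The binding path is B→T→A = 7+8+4 = 19; finish at 19 days.
N has 1 day of float (longest path through it is 18).
New critical path: B→F→N = 7+9+7 = 23 ⇒ 23 days.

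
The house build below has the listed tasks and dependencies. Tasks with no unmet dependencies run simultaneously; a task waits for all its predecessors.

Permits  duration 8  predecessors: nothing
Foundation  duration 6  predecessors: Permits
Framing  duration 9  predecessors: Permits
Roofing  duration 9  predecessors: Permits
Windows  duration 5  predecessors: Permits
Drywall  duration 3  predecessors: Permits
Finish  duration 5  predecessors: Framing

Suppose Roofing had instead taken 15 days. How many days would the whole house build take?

Baseline: Permits→Framing→Finish = 8+9+5 = 22 → 22 days.
Roofing has 5 days of float (longest path through it is 17).
The binding chain switches to Permits→Roofing = 8+15 = 23; finish 23 days.

23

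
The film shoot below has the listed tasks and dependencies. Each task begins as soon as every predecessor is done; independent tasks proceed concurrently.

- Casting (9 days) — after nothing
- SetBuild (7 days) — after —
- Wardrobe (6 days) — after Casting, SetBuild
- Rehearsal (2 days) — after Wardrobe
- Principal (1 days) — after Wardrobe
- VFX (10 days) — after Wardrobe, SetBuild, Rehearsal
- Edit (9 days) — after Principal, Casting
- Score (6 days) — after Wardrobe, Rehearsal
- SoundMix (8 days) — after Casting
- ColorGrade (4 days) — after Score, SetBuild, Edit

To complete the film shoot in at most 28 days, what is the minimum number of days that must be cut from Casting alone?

1

Current finish: 29 days; target: 28.
Casting is on every critical path, so each day cut from Casting cuts the finish by one (this holds down to a finish of 27).
Need 29 − 28 = 1 day off Casting → Casting becomes 8 days, finish becomes 28.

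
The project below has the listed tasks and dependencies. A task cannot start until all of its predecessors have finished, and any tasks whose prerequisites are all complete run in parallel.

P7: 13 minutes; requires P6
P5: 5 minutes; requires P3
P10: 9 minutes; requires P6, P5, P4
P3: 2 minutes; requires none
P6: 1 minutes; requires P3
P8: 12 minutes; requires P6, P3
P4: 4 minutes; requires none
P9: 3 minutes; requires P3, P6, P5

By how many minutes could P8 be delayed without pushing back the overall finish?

1

P3→P5→P10 = 2+5+9 = 16 sets the makespan at 16 minutes.
P8 finishes as early as 15 and must finish by 16.
Slack of P8 = 4 − 3 = 1 minute.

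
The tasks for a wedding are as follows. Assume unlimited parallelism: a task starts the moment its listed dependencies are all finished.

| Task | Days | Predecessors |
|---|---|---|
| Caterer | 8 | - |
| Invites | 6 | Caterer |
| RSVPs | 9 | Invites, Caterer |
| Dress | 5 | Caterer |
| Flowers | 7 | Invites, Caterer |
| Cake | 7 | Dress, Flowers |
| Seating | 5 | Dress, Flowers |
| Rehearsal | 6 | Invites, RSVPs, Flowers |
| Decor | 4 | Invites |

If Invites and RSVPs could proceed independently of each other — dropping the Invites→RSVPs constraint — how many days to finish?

28

Original critical path: Caterer→Invites→RSVPs→Rehearsal = 8+6+9+6 = 29 ⇒ 29 days.
Without Invites→RSVPs, RSVPs's earliest start moves from 14 to 8.
The longest chain is now Caterer→Invites→Flowers→Cake = 8+6+7+7 = 28, so the plan takes 28 days.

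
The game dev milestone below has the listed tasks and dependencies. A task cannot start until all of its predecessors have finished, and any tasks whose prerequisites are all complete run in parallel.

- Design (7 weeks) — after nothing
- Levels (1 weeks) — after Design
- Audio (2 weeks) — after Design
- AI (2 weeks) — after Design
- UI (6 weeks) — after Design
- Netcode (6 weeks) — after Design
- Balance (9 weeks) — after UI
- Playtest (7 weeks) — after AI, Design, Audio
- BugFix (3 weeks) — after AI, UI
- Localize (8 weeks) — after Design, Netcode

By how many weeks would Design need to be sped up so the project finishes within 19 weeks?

3

Current finish: 22 weeks; target: 19.
Design is on every critical path, so each week cut from Design cuts the finish by one (this holds down to a finish of 16).
Need 22 − 19 = 3 weeks off Design → Design becomes 4 weeks, finish becomes 19.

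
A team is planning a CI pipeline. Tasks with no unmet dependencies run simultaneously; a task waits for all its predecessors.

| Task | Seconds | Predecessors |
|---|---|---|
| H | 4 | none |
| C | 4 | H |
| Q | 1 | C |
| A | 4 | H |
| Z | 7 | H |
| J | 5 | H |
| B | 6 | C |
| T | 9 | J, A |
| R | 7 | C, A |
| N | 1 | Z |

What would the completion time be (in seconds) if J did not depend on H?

17

With the dependency in place, H→J→T = 4+5+9 = 18 sets the finish at 18 seconds.
Without H→J, J's earliest start moves from 4 to 0.
New critical path: H→A→T = 4+4+9 = 17 ⇒ 17 seconds.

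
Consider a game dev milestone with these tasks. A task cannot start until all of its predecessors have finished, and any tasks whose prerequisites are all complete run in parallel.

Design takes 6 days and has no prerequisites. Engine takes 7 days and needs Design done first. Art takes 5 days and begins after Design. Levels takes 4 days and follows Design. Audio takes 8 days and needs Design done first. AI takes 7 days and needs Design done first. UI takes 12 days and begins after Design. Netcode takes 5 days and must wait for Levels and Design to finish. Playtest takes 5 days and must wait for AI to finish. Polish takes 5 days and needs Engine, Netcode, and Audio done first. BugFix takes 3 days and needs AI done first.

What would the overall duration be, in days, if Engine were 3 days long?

As given, the longest chain is Design→Levels→Netcode→Polish = 6+4+5+5 = 20, so the finish is 20 days.
Engine has 2 days of float (longest path through it is 18).
No other chain overtakes it, so the finish is 20 days.

20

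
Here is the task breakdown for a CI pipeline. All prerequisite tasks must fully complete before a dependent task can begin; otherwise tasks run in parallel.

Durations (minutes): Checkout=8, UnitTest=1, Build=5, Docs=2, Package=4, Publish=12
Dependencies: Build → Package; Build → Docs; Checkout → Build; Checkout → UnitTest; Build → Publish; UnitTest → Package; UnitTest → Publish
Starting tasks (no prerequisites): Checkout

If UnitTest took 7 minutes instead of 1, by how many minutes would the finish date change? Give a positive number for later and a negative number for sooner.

2

Actual critical path: Checkout→Build→Publish = 8+5+12 = 25 ⇒ 25 minutes.
UnitTest is off the critical path — its longest chain is 21 minutes, giving 4 of slack.
The binding chain switches to Checkout→UnitTest→Publish = 8+7+12 = 27; finish 27 minutes.
Change in finish: 27 − 25 = +2 minutes.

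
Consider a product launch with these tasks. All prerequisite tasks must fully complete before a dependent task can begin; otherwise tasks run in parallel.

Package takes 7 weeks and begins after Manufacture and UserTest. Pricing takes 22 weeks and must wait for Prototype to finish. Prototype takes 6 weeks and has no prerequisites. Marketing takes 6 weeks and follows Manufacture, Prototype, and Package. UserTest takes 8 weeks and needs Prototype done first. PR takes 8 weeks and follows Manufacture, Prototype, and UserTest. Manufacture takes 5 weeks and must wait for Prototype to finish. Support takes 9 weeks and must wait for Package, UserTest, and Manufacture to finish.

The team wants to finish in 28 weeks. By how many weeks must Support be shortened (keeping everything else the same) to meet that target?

Current finish: 30 weeks; target: 28.
Support is on every critical path, so each week cut from Support cuts the finish by one (this holds down to a finish of 28).
Need 30 − 28 = 2 weeks off Support → Support becomes 7 weeks, finish becomes 28.

2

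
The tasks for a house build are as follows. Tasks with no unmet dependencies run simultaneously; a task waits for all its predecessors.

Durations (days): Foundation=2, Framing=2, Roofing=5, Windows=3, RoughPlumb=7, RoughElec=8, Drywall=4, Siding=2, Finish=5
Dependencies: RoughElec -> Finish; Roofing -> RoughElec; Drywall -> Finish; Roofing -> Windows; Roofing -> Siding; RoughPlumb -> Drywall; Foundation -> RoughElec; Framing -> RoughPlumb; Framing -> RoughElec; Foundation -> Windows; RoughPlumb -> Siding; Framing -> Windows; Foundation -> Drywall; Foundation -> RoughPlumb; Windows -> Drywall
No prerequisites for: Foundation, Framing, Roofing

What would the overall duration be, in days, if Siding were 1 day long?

As given, the longest chain is Foundation→RoughPlumb→Drywall→Finish = 2+7+4+5 = 18, so the finish is 18 days.
Siding has 7 days of float (longest path through it is 11).
The critical path is still Foundation→RoughPlumb→Drywall→Finish; finish is now 18 days.

18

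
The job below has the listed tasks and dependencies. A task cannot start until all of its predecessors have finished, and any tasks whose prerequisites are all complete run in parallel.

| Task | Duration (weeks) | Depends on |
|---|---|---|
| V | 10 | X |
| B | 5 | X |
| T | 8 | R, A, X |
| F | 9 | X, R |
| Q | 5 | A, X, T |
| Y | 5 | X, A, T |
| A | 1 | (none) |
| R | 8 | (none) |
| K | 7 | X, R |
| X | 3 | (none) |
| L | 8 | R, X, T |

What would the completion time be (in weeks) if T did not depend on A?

Before: longest chain R→T→L = 8+8+8 = 24, finish 24.
Dropping A→T doesn't change T's earliest start (8); another predecessor still binds.
New critical path: R→T→L = 8+8+8 = 24 ⇒ 24 weeks.

24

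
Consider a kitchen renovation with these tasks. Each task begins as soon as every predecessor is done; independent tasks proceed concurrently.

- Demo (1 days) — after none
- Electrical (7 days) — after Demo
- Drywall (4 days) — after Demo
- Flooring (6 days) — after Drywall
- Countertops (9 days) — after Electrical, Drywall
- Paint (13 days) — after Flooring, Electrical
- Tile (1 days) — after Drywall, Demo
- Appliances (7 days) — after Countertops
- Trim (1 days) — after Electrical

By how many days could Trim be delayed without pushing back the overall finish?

15

Critical path: Demo→Electrical→Countertops→Appliances = 1+7+9+7 = 24, so the finish is 24 days.
Trim finishes as early as 9 and must finish by 24.
Slack of Trim = 23 − 8 = 15 days.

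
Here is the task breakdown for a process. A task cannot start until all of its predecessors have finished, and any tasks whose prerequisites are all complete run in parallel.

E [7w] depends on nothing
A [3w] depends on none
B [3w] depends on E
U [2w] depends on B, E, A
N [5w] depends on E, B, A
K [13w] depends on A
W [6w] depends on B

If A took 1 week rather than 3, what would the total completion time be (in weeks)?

Critical path before the change: A→K = 3+13 = 16 giving 16 weeks.
A is on the critical path; changing it to 1 makes that path 14 weeks.
Now E→B→W = 7+3+6 = 16 is longest, so the finish becomes 16 weeks.

16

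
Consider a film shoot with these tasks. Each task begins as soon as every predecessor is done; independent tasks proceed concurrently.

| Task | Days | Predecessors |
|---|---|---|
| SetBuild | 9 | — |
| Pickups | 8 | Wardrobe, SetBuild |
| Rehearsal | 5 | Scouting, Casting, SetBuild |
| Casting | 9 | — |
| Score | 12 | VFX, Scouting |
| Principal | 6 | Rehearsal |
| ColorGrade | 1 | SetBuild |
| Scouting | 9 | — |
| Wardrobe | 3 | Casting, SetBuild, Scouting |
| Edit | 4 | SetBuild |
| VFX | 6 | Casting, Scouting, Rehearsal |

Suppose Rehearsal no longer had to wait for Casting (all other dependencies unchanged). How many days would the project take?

32

Original critical path: Casting→Rehearsal→VFX→Score = 9+5+6+12 = 32 ⇒ 32 days.
Dropping Casting→Rehearsal doesn't change Rehearsal's earliest start (9); another predecessor still binds.
New critical path: Scouting→Rehearsal→VFX→Score = 9+5+6+12 = 32 ⇒ 32 days.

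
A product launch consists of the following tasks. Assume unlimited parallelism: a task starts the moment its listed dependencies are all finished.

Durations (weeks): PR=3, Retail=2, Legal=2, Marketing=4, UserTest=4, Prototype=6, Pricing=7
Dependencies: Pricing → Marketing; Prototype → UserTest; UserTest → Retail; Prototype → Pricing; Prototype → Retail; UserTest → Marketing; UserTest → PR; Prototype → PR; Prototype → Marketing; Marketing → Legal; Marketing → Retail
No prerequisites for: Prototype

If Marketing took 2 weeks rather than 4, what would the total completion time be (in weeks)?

17

Critical path before the change: Prototype→Pricing→Marketing→Retail = 6+7+4+2 = 19 giving 19 weeks.
Since Marketing is critical, the -2 change carries straight to that chain (now 17 weeks).
No other chain overtakes it, so the finish is 17 weeks.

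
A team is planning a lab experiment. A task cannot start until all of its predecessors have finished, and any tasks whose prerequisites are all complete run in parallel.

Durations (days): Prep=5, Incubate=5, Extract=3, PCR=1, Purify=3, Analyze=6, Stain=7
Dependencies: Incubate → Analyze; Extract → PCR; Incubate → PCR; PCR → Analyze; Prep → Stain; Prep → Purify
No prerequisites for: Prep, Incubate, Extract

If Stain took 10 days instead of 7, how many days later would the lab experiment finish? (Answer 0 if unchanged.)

Baseline: Prep→Stain = 5+7 = 12 → 12 days.
Stain lies on that path, so at 10 days the path becomes 15 days.
No other chain overtakes it, so the finish is 15 days.
Change in finish: 15 − 12 = +3 days.

3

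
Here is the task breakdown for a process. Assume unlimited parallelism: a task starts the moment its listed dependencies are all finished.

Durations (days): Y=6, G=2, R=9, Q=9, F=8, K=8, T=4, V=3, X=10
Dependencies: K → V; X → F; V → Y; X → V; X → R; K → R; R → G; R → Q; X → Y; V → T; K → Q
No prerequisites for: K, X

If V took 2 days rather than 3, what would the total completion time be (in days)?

28

Baseline: X→R→Q = 10+9+9 = 28 → 28 days.
V is off the critical path — its longest chain is 19 days, giving 9 of slack.
No other chain overtakes it, so the finish is 28 days.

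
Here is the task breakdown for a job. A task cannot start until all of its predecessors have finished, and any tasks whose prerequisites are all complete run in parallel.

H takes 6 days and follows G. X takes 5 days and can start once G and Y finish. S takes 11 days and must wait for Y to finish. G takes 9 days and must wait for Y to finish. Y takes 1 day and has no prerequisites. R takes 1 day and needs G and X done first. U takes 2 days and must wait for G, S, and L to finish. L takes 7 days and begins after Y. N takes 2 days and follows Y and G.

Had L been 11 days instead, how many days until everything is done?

16

Critical path before the change: Y→G→X→R = 1+9+5+1 = 16 giving 16 days.
L is off the critical path — its longest chain is 10 days, giving 6 of slack.
That remains the longest chain; total 16 days.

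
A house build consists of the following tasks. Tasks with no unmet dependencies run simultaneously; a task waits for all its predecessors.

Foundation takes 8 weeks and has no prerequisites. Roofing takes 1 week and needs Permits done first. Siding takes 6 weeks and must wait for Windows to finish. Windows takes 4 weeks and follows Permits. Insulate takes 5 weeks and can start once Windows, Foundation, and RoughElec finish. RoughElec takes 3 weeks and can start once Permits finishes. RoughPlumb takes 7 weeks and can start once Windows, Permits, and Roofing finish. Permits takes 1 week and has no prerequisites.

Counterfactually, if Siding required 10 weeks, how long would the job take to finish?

15

Baseline: Foundation→Insulate = 8+5 = 13 → 13 weeks.
The longest path through Siding is only 11 weeks, so Siding has float 2.
The binding chain switches to Permits→Windows→Siding = 1+4+10 = 15; finish 15 weeks.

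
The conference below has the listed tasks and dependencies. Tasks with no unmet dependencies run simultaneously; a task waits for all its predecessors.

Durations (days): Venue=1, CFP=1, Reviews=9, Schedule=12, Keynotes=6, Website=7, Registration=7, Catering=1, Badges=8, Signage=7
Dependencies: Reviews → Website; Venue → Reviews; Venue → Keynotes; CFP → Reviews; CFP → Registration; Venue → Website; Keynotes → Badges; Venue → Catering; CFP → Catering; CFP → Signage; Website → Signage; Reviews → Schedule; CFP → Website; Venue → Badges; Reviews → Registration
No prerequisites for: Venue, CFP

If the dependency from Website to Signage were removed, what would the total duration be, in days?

22

Original critical path: Venue→Reviews→Website→Signage = 1+9+7+7 = 24 ⇒ 24 days.
Without Website→Signage, Signage's earliest start moves from 17 to 1.
The longest chain is now Venue→Reviews→Schedule = 1+9+12 = 22, so the plan takes 22 days.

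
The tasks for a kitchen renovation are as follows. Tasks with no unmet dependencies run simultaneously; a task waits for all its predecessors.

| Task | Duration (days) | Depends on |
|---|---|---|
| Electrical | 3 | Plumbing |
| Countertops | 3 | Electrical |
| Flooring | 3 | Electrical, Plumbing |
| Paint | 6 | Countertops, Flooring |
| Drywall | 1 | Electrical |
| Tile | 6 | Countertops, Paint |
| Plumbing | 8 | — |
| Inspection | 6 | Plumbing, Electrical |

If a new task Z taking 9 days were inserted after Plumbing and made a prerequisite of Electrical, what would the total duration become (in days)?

35

Originally the schedule takes 26 days.
With Z inserted, Electrical now waits for max(Plumbing, Z).
New critical path: Plumbing→Z→Electrical→Flooring→Paint→Tile = 8+9+3+3+6+6 = 35 ⇒ 35 days.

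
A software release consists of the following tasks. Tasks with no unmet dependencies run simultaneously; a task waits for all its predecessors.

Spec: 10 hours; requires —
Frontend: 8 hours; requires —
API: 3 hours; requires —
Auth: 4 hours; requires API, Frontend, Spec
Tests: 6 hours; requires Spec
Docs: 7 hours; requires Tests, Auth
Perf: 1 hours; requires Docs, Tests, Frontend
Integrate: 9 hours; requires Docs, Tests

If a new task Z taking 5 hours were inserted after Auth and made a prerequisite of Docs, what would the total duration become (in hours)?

35

Originally the schedule takes 32 hours.
With Z inserted, Docs now waits for max(Tests, Auth, Z).
New critical path: Spec→Auth→Z→Docs→Integrate = 10+4+5+7+9 = 35 ⇒ 35 hours.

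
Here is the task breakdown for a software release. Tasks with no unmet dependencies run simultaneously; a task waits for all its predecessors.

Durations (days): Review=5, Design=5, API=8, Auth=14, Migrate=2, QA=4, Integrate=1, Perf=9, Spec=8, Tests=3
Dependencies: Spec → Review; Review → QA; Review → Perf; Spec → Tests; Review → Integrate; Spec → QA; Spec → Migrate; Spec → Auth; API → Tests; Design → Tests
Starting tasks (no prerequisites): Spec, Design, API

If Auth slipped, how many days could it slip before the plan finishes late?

Spec→Auth = 8+14 = 22 sets the makespan at 22 days.
Auth finishes as early as 22 and must finish by 22.
So Auth can slip 22 − 22 = 0 days.

0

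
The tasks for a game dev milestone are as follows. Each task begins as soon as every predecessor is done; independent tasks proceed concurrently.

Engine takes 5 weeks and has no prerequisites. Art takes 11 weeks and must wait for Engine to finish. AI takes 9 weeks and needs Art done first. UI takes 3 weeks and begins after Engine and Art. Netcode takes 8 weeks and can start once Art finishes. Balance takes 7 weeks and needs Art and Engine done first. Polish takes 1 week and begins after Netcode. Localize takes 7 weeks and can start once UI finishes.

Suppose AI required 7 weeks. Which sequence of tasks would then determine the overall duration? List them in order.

Critical path before the change: Engine→Art→UI→Localize = 5+11+3+7 = 26 giving 26 weeks.
AI has 1 week of float (longest path through it is 25).
The critical path is still Engine→Art→UI→Localize; finish is now 26 weeks.

Engine, Art, UI, Localize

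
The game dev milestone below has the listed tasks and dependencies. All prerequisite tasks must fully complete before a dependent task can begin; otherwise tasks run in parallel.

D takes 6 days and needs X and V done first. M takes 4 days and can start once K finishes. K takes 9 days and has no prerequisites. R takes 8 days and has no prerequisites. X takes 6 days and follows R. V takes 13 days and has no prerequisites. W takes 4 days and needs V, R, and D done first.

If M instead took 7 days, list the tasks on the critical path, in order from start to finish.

R, X, D, W

Baseline: R→X→D→W = 8+6+6+4 = 24 → 24 days.
M is off the critical path — its longest chain is 13 days, giving 11 of slack.
The critical path is still R→X→D→W; finish is now 24 days.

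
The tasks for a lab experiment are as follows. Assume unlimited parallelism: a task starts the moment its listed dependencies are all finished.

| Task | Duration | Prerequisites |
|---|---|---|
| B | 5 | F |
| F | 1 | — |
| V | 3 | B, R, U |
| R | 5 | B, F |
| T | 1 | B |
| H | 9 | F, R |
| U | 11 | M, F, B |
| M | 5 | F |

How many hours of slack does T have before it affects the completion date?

13

F→B→U→V = 1+5+11+3 = 20 sets the makespan at 20 hours.
Longest path through T: 7 hours (earliest finish 7, latest finish 20).
So T can slip 20 − 7 = 13 hours.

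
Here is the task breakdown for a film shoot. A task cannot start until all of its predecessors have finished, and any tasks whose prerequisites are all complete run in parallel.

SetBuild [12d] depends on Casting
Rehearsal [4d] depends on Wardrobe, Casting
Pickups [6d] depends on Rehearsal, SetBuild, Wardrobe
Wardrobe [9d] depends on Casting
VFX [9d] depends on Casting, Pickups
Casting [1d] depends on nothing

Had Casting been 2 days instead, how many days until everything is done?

30

Actual critical path: Casting→Wardrobe→Rehearsal→Pickups→VFX = 1+9+4+6+9 = 29 ⇒ 29 days.
Casting lies on that path, so at 2 days the path becomes 30 days.
That remains the longest chain; total 30 days.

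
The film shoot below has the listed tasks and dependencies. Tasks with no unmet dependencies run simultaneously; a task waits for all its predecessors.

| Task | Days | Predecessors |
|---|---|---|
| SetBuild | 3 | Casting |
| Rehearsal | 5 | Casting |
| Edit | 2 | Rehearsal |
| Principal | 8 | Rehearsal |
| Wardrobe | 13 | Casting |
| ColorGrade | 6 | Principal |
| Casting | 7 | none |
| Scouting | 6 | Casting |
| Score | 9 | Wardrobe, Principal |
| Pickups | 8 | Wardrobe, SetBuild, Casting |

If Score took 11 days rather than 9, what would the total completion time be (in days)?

31

As given, the longest chain is Casting→Wardrobe→Score = 7+13+9 = 29, so the finish is 29 days.
Score lies on that path, so at 11 days the path becomes 31 days.
The critical path is still Casting→Wardrobe→Score; finish is now 31 days.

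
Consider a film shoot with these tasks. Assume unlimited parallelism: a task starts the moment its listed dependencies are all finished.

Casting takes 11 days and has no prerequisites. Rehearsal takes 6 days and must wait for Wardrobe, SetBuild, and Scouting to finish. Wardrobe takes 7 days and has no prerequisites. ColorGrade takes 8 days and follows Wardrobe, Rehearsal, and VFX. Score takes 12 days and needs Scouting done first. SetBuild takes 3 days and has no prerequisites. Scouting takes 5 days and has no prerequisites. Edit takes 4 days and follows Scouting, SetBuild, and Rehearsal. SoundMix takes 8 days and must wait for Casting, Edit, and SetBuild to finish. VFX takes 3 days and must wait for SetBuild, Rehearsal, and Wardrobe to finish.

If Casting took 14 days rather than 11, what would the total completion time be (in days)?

25

Critical path before the change: Wardrobe→Rehearsal→Edit→SoundMix = 7+6+4+8 = 25 giving 25 days.
Casting has 6 days of float (longest path through it is 19).
That remains the longest chain; total 25 days.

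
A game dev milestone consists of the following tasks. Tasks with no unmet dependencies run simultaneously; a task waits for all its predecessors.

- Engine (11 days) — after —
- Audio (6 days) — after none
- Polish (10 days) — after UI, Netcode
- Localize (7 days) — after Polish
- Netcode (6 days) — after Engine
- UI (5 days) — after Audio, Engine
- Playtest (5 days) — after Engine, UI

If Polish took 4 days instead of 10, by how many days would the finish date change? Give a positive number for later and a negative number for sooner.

Critical path before the change: Engine→Netcode→Polish→Localize = 11+6+10+7 = 34 giving 34 days.
Polish is on the critical path; changing it to 4 makes that path 28 days.
No other chain overtakes it, so the finish is 28 days.
Change in finish: 28 − 34 = -6 days.

-6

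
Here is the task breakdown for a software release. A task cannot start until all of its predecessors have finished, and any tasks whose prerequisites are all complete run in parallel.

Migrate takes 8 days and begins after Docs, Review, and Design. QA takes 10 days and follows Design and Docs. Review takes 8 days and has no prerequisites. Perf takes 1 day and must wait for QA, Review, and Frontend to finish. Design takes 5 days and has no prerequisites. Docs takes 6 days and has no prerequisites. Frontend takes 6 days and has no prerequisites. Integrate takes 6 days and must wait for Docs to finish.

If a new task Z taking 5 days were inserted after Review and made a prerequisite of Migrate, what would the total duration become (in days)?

Originally the job takes 17 days.
With Z inserted, Migrate now waits for max(Docs, Review, Design, Z).
New critical path: Review→Z→Migrate = 8+5+8 = 21 ⇒ 21 days.

21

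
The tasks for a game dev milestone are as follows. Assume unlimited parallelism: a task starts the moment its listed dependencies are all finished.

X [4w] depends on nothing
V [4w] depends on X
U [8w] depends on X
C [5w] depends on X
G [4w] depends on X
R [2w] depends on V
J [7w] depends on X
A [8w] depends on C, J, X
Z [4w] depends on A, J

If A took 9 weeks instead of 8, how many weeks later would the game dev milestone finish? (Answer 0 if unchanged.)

1

Actual critical path: X→J→A→Z = 4+7+8+4 = 23 ⇒ 23 weeks.
A is on the critical path; changing it to 9 makes that path 24 weeks.
The critical path is still X→J→A→Z; finish is now 24 weeks.
Change in finish: 24 − 23 = +1 weeks.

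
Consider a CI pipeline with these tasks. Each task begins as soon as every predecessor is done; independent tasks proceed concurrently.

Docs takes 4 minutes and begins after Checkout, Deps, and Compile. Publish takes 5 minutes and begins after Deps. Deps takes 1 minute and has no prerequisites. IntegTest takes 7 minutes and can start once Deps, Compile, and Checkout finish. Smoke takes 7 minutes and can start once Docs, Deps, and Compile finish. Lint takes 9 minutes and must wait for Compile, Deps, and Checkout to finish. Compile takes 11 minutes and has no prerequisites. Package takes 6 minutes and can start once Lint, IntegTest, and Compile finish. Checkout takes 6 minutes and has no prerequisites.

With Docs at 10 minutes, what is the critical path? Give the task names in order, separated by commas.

Compile, Docs, Smoke

Actual critical path: Compile→Lint→Package = 11+9+6 = 26 ⇒ 26 minutes.
Docs is off the critical path — its longest chain is 22 minutes, giving 4 of slack.
Now Compile→Docs→Smoke = 11+10+7 = 28 is longest, so the finish becomes 28 minutes.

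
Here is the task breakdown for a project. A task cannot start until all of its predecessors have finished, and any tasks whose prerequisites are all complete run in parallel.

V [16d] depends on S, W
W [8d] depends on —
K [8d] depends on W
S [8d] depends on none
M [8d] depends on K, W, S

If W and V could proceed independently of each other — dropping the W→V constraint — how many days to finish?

With the dependency in place, S→V = 8+16 = 24 sets the finish at 24 days.
Dropping W→V doesn't change V's earliest start (8); another predecessor still binds.
After: S→V = 8+16 = 24 → 24 days.

24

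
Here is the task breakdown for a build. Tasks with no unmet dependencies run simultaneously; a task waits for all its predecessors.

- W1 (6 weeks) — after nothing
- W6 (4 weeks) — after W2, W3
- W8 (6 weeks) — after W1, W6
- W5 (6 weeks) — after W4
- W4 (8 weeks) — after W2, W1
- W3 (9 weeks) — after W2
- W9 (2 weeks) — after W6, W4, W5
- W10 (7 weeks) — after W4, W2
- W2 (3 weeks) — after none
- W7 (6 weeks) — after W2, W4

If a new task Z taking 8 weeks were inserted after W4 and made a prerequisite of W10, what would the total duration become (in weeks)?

Originally the job takes 22 weeks.
With Z inserted, W10 now waits for max(W4, W2, Z).
New critical path: W1→W4→Z→W10 = 6+8+8+7 = 29 ⇒ 29 weeks.

29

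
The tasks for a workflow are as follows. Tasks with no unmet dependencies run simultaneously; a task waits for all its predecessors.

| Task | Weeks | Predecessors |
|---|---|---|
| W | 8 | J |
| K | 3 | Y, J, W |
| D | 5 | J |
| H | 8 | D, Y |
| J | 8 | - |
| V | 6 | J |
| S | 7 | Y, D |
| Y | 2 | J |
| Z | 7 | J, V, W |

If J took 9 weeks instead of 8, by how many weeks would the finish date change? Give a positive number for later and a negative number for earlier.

1

Actual critical path: J→W→Z = 8+8+7 = 23 ⇒ 23 weeks.
Since J is critical, the +1 change carries straight to that chain (now 24 weeks).
That remains the longest chain; total 24 weeks.
Change in finish: 24 − 23 = +1 weeks.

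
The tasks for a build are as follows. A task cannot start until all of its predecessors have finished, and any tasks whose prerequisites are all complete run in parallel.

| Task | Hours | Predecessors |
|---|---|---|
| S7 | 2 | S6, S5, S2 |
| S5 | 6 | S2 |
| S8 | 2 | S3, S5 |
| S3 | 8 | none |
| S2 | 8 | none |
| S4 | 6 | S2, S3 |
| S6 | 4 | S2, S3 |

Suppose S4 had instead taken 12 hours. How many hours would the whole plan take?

20

The binding path is S2→S5→S7 = 8+6+2 = 16; finish at 16 hours.
S4 has 2 hours of float (longest path through it is 14).
The binding chain switches to S2→S4 = 8+12 = 20; finish 20 hours.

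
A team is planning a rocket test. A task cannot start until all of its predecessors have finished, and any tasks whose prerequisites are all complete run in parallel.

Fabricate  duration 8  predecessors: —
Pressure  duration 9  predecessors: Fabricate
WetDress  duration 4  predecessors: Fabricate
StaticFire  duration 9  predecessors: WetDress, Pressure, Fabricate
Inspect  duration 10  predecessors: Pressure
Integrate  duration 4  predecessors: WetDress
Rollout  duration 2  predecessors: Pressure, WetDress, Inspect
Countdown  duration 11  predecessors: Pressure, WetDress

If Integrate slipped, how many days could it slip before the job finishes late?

Critical path: Fabricate→Pressure→Inspect→Rollout = 8+9+10+2 = 29, so the finish is 29 days.
Longest path through Integrate: 16 days (earliest finish 16, latest finish 29).
Float = 29 − 16 = 13.

13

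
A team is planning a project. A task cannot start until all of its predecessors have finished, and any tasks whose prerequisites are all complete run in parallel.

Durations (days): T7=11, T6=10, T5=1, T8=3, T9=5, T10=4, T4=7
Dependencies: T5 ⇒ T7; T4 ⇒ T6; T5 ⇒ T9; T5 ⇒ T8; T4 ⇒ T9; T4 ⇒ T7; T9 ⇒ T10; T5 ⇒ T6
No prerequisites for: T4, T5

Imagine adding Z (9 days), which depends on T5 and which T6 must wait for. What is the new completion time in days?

Originally the job takes 18 days.
With Z inserted, T6 now waits for max(T5, T4, Z).
New critical path: T5→Z→T6 = 1+9+10 = 20 ⇒ 20 days.

20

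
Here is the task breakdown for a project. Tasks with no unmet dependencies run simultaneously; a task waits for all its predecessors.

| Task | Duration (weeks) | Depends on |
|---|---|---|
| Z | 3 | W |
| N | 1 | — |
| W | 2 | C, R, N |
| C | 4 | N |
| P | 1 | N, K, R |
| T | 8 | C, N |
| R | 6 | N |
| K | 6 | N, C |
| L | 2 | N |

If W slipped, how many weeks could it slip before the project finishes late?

Critical path: N→C→T = 1+4+8 = 13, so the finish is 13 weeks.
Longest path through W: 12 weeks (earliest finish 9, latest finish 10).
Slack of W = 8 − 7 = 1 week.

1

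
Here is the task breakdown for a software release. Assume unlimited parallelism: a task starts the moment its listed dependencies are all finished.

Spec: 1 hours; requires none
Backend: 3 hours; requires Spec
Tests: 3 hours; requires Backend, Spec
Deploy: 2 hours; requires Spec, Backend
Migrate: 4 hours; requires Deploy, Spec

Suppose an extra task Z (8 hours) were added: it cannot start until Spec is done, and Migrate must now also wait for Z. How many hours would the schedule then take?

13

Originally the schedule takes 10 hours.
With Z inserted, Migrate now waits for max(Deploy, Spec, Z).
New critical path: Spec→Z→Migrate = 1+8+4 = 13 ⇒ 13 hours.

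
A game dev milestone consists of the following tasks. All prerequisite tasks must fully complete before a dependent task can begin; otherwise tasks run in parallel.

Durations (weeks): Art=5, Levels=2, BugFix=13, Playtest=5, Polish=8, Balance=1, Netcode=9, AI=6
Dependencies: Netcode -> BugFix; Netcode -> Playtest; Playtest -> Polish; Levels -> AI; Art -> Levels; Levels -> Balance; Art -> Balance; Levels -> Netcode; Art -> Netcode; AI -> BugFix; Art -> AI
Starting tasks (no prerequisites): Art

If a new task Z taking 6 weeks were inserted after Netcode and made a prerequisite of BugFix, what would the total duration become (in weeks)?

35

Originally the game dev milestone takes 29 weeks.
With Z inserted, BugFix now waits for max(Netcode, AI, Z).
New critical path: Art→Levels→Netcode→Z→BugFix = 5+2+9+6+13 = 35 ⇒ 35 weeks.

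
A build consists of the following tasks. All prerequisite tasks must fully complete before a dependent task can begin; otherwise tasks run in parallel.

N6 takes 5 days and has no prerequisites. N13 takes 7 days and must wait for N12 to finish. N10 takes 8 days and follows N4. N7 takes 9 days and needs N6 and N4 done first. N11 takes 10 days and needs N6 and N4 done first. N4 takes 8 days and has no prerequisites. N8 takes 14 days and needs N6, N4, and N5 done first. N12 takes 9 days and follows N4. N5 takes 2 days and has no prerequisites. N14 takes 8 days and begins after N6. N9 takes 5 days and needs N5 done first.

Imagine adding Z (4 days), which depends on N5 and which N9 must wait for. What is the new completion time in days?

24

Originally the schedule takes 24 days.
With Z inserted, N9 now waits for max(N5, Z).
New critical path: N4→N12→N13 = 8+9+7 = 24 ⇒ 24 days.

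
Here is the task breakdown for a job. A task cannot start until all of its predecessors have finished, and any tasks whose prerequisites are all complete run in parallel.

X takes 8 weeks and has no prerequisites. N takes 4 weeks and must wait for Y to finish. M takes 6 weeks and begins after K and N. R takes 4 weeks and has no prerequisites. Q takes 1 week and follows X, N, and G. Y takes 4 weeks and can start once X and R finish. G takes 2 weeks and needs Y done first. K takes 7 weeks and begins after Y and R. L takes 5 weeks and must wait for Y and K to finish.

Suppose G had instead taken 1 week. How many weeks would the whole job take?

Critical path before the change: X→Y→K→M = 8+4+7+6 = 25 giving 25 weeks.
G is off the critical path — its longest chain is 15 weeks, giving 10 of slack.
No other chain overtakes it, so the finish is 25 weeks.

25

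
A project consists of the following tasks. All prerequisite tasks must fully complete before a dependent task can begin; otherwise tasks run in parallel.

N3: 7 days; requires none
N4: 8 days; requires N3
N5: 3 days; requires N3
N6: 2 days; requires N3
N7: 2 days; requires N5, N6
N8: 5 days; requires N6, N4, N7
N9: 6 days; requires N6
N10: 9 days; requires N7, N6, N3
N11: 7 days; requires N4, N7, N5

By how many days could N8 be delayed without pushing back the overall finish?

2

N3→N4→N11 = 7+8+7 = 22 sets the makespan at 22 days.
N8 finishes as early as 20 and must finish by 22.
Float = 22 − 20 = 2.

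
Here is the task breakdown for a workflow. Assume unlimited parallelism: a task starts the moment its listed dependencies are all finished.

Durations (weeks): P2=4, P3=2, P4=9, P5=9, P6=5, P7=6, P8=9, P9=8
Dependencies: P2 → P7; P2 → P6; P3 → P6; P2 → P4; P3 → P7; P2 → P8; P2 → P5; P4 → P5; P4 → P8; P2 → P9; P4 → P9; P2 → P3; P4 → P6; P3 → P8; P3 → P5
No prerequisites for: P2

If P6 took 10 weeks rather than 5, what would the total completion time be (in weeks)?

Critical path before the change: P2→P4→P5 = 4+9+9 = 22 giving 22 weeks.
P6 has 4 weeks of float (longest path through it is 18).
The binding chain switches to P2→P4→P6 = 4+9+10 = 23; finish 23 weeks.

23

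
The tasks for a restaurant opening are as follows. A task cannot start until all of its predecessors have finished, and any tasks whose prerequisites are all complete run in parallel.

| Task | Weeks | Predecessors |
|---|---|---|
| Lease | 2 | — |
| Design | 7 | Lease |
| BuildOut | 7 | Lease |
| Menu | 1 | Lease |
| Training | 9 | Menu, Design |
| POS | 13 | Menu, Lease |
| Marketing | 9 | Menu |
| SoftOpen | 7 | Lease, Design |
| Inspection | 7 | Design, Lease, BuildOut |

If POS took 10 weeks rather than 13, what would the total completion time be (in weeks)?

The binding path is Lease→Design→Training = 2+7+9 = 18; finish at 18 weeks.
POS is off the critical path — its longest chain is 16 weeks, giving 2 of slack.
That remains the longest chain; total 18 weeks.

18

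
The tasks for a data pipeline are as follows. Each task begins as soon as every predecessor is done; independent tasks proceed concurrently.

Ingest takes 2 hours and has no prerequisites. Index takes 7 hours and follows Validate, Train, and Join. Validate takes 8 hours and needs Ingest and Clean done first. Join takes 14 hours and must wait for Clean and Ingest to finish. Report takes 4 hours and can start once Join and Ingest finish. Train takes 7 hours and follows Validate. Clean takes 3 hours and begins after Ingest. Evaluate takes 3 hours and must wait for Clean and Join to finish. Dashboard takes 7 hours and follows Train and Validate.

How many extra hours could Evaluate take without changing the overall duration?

5

The longest chain is Ingest→Clean→Validate→Train→Index = 2+3+8+7+7 = 27; overall finish 27 hours.
The longest chain containing Evaluate totals 22 hours.
Float = 27 − 22 = 5.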